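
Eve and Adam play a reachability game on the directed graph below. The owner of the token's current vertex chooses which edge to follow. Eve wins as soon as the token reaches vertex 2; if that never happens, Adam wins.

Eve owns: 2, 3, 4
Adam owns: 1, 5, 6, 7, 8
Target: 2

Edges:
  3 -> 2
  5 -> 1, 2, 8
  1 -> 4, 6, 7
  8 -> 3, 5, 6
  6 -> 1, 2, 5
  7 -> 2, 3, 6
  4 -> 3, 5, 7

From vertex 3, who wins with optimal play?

A0 = {2}
A1: add {3} — 3 (Eve) has 3→2.
3 ∈ A1, so Eve can force the target.

Eve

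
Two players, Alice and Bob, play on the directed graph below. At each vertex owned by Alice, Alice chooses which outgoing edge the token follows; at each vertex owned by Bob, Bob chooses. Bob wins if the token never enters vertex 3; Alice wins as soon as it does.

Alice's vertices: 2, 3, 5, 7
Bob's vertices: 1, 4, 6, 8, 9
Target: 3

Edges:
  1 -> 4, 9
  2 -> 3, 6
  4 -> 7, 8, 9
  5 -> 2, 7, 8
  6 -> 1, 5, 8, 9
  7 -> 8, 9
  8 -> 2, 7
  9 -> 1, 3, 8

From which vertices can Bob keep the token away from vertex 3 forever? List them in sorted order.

1, 4, 6, 7, 8, 9

A0 = {3}
A1: add {2} — 2 (Alice) has 2→3.
A2: add {5} — 5 (Alice) has 5→2.
A3 = A2; e.g. 1 (Bob) can still go to 4. Fixed point.
Alice's attractor = {2, 3, 5}; Bob avoids the target exactly from the complement.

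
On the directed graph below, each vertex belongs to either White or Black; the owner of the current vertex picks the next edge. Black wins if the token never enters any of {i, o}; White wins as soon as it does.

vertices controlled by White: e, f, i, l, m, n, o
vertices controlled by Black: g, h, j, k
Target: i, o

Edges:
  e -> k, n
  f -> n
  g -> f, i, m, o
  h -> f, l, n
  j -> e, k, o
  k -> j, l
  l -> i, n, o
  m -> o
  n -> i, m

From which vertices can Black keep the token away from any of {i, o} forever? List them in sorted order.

A0 = {i, o}
A1: add {l, m, n} — l (White) has l→i; m (White) has m→o; n (White) has n→i.
A2: add {e, f} — e (White) has e→n; f (White) has f→n.
A3: add {g, h} — g (Black): all of {f, i, m, o} already in; h (Black): all of {f, l, n} already in.
A4 = A3; e.g. j (Black) can still go to k. Fixed point.
White's attractor = {e, f, g, h, i, l, m, n, o}; Black avoids the target exactly from the complement.

j, k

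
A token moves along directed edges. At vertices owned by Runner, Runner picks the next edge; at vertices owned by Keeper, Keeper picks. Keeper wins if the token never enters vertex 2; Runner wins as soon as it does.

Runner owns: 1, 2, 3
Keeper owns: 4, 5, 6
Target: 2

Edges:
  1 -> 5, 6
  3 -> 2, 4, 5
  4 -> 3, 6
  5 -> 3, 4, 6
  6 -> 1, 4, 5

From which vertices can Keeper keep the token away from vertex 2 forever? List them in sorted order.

1, 4, 5, 6

A0 = {2}
A1: add {3} — 3 (Runner) has 3→2.
A2 = A1; e.g. 1 (Runner) has no edge into A1. Fixed point.
Runner's attractor = {2, 3}; Keeper avoids the target exactly from the complement.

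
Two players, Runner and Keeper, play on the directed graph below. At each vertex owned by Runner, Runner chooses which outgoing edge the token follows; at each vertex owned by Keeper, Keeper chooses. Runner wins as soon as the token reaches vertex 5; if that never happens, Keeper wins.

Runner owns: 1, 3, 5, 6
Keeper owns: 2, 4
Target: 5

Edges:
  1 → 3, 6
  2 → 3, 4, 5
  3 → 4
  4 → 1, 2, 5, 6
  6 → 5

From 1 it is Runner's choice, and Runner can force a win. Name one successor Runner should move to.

A0 = {5}
A1: add {6} — 6 (Runner) has 6→5.
A2: add {1} — 1 (Runner) has 1→6.
A3 = A2; e.g. 2 (Keeper) can still go to 3. Fixed point.
From 1, successor 6 is in the attractor (rank 1); the other successor 3 is not.

6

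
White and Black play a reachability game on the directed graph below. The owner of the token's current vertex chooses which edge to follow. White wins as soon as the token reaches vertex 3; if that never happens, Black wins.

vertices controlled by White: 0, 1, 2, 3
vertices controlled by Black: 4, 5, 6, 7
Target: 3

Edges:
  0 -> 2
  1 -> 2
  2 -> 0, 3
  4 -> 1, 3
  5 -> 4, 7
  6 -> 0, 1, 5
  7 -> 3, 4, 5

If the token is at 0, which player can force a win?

A0 = {3}
A1: add {2} — 2 (White) has 2→3.
A2: add {0, 1} — 0 (White) has 0→2; 1 (White) has 1→2.
0 ∈ A2, so White can force the target.

White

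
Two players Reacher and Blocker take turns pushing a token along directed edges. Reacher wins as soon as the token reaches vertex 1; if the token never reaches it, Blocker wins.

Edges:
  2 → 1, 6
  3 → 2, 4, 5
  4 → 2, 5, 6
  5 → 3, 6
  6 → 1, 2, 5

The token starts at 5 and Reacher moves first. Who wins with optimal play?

Blocker

Track states (vertex, player-to-move).
A0 = {(1,Reacher), (1,Blocker)}
A1: add {(2,Reacher), (6,Reacher)}.
A2: add {(2,Blocker)}.
A3: add {(3,Reacher), (4,Reacher)}.
A4: add {(5,Blocker)}.
A5 = A4; e.g. (3,Blocker) stays out. (5,Reacher) never enters ⇒ Blocker avoids the target.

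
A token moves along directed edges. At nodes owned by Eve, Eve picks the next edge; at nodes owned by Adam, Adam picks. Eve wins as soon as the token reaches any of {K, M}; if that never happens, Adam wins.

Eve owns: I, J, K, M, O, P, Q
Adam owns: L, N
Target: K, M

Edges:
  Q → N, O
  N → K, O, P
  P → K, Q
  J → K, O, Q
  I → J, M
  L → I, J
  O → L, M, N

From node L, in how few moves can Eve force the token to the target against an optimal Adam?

2

A0 = {K, M}
A1: add {I, J, O, P} — I (Eve) has I→M; J (Eve) has J→K; O (Eve) has O→M; P (Eve) has P→K.
A2: add {L, N, Q} — L (Adam): all of {I, J} already in; N (Adam): all of {K, O, P} already in; Q (Eve) has Q→O.
A2 = all vertices. Fixed point.
L enters the attractor at level 2, so Eve can force the target in 2 moves from there.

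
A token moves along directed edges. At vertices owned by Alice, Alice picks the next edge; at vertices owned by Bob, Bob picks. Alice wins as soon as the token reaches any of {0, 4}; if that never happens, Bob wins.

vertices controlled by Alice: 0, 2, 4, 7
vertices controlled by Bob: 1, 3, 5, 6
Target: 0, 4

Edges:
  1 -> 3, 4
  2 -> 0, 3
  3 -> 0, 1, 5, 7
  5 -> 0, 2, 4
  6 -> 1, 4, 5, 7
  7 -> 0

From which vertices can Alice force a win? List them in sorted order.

0, 2, 4, 5, 7

A0 = {0, 4}
A1: add {2, 7} — 2 (Alice) has 2→0; 7 (Alice) has 7→0.
A2: add {5} — 5 (Bob): all of {0, 2, 4} already in.
A3 = A2; e.g. 1 (Bob) can still go to 3. Fixed point.
Alice's winning region = {0, 2, 4, 5, 7}.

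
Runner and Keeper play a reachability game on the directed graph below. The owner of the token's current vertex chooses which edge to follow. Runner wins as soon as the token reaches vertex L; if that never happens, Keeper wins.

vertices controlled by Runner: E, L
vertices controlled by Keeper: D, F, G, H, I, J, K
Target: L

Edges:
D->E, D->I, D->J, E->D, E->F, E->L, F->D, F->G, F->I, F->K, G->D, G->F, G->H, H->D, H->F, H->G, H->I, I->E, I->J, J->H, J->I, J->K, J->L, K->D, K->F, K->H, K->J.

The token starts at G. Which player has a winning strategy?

A0 = {L}
A1: add {E} — E (Runner) has E→L.
A2 = A1; e.g. D (Keeper) can still go to I. Fixed point.
G never enters the attractor, so Keeper can avoid the target forever.

Keeper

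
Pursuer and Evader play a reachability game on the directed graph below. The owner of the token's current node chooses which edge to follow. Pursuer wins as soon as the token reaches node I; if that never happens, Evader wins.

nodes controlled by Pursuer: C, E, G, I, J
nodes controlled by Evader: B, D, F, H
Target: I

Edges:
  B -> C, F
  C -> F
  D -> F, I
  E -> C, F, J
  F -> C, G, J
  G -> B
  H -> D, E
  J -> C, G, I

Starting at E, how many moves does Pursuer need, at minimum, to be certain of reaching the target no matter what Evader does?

2

A0 = {I}
A1: add {J} — J (Pursuer) has J→I.
A2: add {E} — E (Pursuer) has E→J.
A3 = A2; e.g. B (Evader) can still go to C. Fixed point.
E enters the attractor at level 2, so Pursuer can force the target in 2 moves from there.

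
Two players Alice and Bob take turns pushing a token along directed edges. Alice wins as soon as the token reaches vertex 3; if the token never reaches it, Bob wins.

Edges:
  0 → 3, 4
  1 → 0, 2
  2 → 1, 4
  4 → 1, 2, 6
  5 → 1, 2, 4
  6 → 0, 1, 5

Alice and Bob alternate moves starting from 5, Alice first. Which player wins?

Track states (vertex, player-to-move).
A0 = {(3,Alice), (3,Bob)}
A1: add {(0,Alice)}.
A2 = A1; e.g. (0,Bob) stays out. (5,Alice) never enters ⇒ Bob avoids the target.

Bob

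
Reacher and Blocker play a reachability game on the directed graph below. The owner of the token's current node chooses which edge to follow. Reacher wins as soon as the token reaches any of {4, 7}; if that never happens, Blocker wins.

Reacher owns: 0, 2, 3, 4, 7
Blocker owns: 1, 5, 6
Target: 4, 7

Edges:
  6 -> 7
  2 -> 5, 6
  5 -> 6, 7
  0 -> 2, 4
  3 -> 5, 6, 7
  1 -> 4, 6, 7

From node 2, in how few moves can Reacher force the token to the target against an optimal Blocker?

2

A0 = {4, 7}
A1: add {0, 3, 6} — 0 (Reacher) has 0→4; 3 (Reacher) has 3→7; 6 (Blocker): all of {7} already in.
A2: add {1, 2, 5} — 1 (Blocker): all of {4, 6, 7} already in; 2 (Reacher) has 2→6; 5 (Blocker): all of {6, 7} already in.
A2 = all vertices. Fixed point.
2 enters the attractor at level 2, so Reacher can force the target in 2 moves from there.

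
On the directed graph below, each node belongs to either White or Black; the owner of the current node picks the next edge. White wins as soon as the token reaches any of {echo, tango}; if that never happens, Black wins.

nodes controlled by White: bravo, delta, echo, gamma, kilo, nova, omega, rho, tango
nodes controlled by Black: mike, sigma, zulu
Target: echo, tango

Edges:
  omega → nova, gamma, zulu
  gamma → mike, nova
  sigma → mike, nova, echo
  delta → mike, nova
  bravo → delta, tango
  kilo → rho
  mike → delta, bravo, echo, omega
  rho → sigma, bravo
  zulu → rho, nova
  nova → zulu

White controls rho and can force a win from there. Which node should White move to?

A0 = {echo, tango}
A1: add {bravo} — bravo (White) has bravo→tango.
A2: add {rho} — rho (White) has rho→bravo.
A3: add {kilo} — kilo (White) has kilo→rho.
A4 = A3; e.g. delta (White) has no edge into A3. Fixed point.
From rho, successor bravo is in the attractor (rank 1); the other successor sigma is not.

bravo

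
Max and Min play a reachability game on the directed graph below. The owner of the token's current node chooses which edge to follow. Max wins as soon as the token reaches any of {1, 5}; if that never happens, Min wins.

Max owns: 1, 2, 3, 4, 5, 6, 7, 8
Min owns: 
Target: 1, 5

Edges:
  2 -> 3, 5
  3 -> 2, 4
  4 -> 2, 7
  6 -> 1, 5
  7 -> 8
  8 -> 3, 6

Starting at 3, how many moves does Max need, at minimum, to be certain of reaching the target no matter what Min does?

A0 = {1, 5}
A1: add {2, 6} — 2 (Max) has 2→5; 6 (Max) has 6→1.
A2: add {3, 4, 8} — 3 (Max) has 3→2; 4 (Max) has 4→2; 8 (Max) has 8→6.
3 enters the attractor at level 2, so Max can force the target in 2 moves from there.

2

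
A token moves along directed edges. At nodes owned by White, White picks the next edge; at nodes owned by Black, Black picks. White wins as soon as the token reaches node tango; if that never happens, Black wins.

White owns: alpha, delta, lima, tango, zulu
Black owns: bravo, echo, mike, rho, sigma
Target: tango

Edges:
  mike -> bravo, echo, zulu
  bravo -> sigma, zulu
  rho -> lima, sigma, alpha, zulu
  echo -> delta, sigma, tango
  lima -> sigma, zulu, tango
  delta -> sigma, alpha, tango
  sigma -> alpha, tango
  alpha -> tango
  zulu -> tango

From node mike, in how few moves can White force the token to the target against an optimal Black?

4

A0 = {tango}
A1: add {alpha, delta, lima, zulu} — lima (White) has lima→tango; delta (White) has delta→tango; alpha (White) has alpha→tango; zulu (White) has zulu→tango.
A2: add {sigma} — sigma (Black): all of {alpha, tango} already in.
A3: add {bravo, echo, rho} — bravo (Black): all of {sigma, zulu} already in; rho (Black): all of {lima, sigma, alpha, zulu} already in; echo (Black): all of {delta, sigma, tango} already in.
A4: add {mike} — mike (Black): all of {bravo, echo, zulu} already in.
A4 = all vertices. Fixed point.
mike enters the attractor at level 4, so White can force the target in 4 moves from there.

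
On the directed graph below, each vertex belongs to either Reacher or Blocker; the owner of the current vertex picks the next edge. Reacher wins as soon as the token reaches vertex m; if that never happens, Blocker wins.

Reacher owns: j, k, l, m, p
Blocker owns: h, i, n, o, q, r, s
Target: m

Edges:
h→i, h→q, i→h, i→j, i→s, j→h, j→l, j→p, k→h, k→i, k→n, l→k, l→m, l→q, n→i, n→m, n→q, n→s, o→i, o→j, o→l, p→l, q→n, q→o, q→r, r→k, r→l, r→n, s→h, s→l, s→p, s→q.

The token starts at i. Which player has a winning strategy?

A0 = {m}
A1: add {l} — l (Reacher) has l→m.
A2: add {j, p} — j (Reacher) has j→l; p (Reacher) has p→l.
A3 = A2; e.g. h (Blocker) can still go to i. Fixed point.
i never enters the attractor, so Blocker can avoid the target forever.

Blocker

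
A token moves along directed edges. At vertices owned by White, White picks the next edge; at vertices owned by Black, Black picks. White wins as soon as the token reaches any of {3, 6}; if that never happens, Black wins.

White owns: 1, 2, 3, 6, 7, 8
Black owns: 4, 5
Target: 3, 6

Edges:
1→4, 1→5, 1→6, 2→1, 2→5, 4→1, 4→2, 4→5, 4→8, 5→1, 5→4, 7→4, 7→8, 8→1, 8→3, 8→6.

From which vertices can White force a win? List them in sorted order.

1, 2, 3, 6, 7, 8

A0 = {3, 6}
A1: add {1, 8} — 1 (White) has 1→6; 8 (White) has 8→3.
A2: add {2, 7} — 2 (White) has 2→1; 7 (White) has 7→8.
A3 = A2; e.g. 4 (Black) can still go to 5. Fixed point.
White's winning region = {1, 2, 3, 6, 7, 8}.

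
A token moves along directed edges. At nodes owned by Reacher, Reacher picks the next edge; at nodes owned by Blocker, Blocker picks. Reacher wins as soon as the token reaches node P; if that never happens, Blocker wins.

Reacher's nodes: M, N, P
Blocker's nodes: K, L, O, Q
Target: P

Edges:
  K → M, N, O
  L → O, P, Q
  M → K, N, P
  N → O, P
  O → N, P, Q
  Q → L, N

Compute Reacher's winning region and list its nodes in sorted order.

A0 = {P}
A1: add {M, N} — M (Reacher) has M→P; N (Reacher) has N→P.
A2 = A1; e.g. K (Blocker) can still go to O. Fixed point.
Reacher's winning region = {M, N, P}.

M, N, P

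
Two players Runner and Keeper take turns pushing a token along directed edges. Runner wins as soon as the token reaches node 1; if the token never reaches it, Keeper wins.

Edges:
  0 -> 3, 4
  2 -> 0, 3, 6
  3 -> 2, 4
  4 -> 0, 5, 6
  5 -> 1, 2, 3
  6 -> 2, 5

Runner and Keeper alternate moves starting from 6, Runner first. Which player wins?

Keeper

Track states (vertex, player-to-move).
A0 = {(1,Runner), (1,Keeper)}
A1: add {(5,Runner)}.
A2 = A1; e.g. (0,Runner) stays out. (6,Runner) never enters ⇒ Keeper avoids the target.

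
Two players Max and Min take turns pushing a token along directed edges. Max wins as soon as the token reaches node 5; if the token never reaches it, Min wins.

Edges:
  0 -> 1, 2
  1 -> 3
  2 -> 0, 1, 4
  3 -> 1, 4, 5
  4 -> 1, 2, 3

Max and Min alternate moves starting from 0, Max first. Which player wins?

Track states (vertex, player-to-move).
A0 = {(5,Max), (5,Min)}
A1: add {(3,Max)}.
A2: add {(1,Min)}.
A3: add {(0,Max), (2,Max), (4,Max)}.
(0,Max) ∈ A3 ⇒ Max forces the target.

Max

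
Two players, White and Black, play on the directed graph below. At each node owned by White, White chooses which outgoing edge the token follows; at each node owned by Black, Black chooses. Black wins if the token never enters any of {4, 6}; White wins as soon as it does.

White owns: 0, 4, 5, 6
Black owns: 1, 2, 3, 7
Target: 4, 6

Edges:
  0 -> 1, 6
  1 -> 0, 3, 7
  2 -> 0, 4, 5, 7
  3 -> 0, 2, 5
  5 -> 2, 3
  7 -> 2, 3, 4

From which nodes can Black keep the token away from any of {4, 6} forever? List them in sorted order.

A0 = {4, 6}
A1: add {0} — 0 (White) has 0→6.
A2 = A1; e.g. 1 (Black) can still go to 3. Fixed point.
White's attractor = {0, 4, 6}; Black avoids the target exactly from the complement.

1, 2, 3, 5, 7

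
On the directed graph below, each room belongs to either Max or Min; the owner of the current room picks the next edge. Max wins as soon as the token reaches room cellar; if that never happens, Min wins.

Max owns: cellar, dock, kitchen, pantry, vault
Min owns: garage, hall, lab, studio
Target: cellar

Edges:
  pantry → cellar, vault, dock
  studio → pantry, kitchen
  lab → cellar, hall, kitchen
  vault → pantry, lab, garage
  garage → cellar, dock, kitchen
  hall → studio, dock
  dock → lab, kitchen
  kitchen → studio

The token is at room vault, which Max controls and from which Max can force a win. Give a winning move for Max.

pantry

A0 = {cellar}
A1: add {pantry} — pantry (Max) has pantry→cellar.
A2: add {vault} — vault (Max) has vault→pantry.
A3 = A2; e.g. studio (Min) can still go to kitchen. Fixed point.
From vault, successor pantry is in the attractor (rank 1); the other successors garage, lab are not.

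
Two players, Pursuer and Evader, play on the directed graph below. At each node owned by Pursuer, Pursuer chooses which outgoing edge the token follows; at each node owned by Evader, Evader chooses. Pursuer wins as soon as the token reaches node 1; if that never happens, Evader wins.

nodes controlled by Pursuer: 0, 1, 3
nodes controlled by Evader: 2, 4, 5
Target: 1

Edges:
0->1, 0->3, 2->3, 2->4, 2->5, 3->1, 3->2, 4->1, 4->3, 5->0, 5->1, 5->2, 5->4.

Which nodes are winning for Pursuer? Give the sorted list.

0, 1, 3, 4

A0 = {1}
A1: add {0, 3} — 0 (Pursuer) has 0→1; 3 (Pursuer) has 3→1.
A2: add {4} — 4 (Evader): all of {1, 3} already in.
A3 = A2; e.g. 2 (Evader) can still go to 5. Fixed point.
Pursuer's winning region = {0, 1, 3, 4}.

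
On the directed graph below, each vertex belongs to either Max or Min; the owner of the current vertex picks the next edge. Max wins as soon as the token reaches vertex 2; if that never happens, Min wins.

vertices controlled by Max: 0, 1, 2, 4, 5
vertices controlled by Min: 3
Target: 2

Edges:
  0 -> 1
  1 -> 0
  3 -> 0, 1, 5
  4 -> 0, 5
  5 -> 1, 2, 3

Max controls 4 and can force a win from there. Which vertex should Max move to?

A0 = {2}
A1: add {5} — 5 (Max) has 5→2.
A2: add {4} — 4 (Max) has 4→5.
A3 = A2; e.g. 0 (Max) has no edge into A2. Fixed point.
From 4, successor 5 is in the attractor (rank 1); the other successor 0 is not.

5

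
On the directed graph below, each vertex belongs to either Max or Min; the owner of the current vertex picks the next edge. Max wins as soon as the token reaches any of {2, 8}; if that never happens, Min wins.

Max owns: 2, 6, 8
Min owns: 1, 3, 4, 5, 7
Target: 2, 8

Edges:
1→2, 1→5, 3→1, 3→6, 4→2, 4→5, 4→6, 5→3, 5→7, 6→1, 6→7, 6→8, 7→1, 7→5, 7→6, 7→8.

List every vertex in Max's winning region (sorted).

A0 = {2, 8}
A1: add {6} — 6 (Max) has 6→8.
A2 = A1; e.g. 1 (Min) can still go to 5. Fixed point.
Max's winning region = {2, 6, 8}.

2, 6, 8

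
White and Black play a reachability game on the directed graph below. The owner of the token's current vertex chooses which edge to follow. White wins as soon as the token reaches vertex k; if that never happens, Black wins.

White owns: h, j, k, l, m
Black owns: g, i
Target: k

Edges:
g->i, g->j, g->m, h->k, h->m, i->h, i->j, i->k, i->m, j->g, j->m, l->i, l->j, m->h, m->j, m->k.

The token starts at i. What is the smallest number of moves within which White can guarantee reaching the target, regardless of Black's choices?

A0 = {k}
A1: add {h, m} — h (White) has h→k; m (White) has m→k.
A2: add {j} — j (White) has j→m.
A3: add {i, l} — i (Black): all of {h, j, k, m} already in; l (White) has l→j.
i enters the attractor at level 3, so White can force the target in 3 moves from there.

3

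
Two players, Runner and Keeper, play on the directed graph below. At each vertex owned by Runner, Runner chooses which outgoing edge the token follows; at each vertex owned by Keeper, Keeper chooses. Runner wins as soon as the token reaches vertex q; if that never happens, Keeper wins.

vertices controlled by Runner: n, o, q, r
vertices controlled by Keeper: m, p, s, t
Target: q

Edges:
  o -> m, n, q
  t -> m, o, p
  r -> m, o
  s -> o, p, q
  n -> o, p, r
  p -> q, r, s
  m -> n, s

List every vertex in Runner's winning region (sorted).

n, o, q, r

A0 = {q}
A1: add {o} — o (Runner) has o→q.
A2: add {n, r} — n (Runner) has n→o; r (Runner) has r→o.
A3 = A2; e.g. m (Keeper) can still go to s. Fixed point.
Runner's winning region = {n, o, q, r}.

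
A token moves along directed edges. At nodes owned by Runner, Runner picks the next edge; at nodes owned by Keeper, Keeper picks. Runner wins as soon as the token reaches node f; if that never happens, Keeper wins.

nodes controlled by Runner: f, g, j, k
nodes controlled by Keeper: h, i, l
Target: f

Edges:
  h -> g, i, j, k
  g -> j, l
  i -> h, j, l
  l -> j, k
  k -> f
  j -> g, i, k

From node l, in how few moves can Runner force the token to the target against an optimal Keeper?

A0 = {f}
A1: add {k} — k (Runner) has k→f.
A2: add {j} — j (Runner) has j→k.
A3: add {g, l} — g (Runner) has g→j; l (Keeper): all of {j, k} already in.
A4 = A3; e.g. h (Keeper) can still go to i. Fixed point.
l enters the attractor at level 3, so Runner can force the target in 3 moves from there.

3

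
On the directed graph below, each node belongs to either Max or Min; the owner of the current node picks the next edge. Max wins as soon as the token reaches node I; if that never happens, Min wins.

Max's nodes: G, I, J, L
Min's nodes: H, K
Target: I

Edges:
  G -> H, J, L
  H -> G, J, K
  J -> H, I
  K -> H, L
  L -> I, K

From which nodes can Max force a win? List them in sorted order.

A0 = {I}
A1: add {J, L} — J (Max) has J→I; L (Max) has L→I.
A2: add {G} — G (Max) has G→J.
A3 = A2; e.g. H (Min) can still go to K. Fixed point.
Max's winning region = {G, I, J, L}.

G, I, J, L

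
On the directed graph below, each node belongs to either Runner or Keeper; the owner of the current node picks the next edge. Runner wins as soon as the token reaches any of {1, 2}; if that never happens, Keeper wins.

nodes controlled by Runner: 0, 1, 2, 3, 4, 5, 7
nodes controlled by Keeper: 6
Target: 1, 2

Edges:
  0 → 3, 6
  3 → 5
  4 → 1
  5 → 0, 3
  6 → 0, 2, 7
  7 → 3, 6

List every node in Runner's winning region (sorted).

A0 = {1, 2}
A1: add {4} — 4 (Runner) has 4→1.
A2 = A1; e.g. 0 (Runner) has no edge into A1. Fixed point.
Runner's winning region = {1, 2, 4}.

1, 2, 4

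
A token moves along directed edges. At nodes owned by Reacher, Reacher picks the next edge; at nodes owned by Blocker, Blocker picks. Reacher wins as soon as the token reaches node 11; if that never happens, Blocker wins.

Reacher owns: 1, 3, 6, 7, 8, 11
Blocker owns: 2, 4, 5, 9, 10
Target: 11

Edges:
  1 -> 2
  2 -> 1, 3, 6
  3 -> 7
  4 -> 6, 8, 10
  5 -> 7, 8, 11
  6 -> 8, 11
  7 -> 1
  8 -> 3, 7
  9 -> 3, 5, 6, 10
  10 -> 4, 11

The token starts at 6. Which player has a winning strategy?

A0 = {11}
A1: add {6} — 6 (Reacher) has 6→11.
A2 = A1; e.g. 1 (Reacher) has no edge into A1. Fixed point.
6 ∈ A1, so Reacher can force the target.

Reacher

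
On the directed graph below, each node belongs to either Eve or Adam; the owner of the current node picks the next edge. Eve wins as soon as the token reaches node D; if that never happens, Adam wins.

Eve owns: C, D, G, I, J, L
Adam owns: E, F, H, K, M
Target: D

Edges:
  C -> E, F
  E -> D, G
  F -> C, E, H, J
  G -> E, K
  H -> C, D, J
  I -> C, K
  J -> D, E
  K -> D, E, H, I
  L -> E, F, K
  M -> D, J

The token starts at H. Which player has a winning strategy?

A0 = {D}
A1: add {J} — J (Eve) has J→D.
A2: add {M} — M (Adam): all of {D, J} already in.
A3 = A2; e.g. C (Eve) has no edge into A2. Fixed point.
H never enters the attractor, so Adam can avoid the target forever.

Adam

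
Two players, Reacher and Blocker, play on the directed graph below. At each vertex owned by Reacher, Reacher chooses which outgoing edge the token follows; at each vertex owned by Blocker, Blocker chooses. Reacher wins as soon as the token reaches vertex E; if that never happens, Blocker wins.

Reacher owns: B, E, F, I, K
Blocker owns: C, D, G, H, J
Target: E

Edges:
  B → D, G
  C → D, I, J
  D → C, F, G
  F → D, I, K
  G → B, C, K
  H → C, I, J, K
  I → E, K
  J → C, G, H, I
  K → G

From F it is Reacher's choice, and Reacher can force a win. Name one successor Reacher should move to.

I

A0 = {E}
A1: add {I} — I (Reacher) has I→E.
A2: add {F} — F (Reacher) has F→I.
A3 = A2; e.g. B (Reacher) has no edge into A2. Fixed point.
From F, successor I is in the attractor (rank 1); the other successors D, K are not.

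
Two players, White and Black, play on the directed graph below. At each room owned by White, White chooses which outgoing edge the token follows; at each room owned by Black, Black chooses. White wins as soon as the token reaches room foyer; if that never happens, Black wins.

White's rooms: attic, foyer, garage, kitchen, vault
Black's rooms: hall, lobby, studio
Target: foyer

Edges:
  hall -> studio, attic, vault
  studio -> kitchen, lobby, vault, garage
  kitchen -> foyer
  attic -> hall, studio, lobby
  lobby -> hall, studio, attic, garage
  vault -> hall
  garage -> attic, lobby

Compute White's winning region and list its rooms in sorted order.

A0 = {foyer}
A1: add {kitchen} — kitchen (White) has kitchen→foyer.
A2 = A1; e.g. hall (Black) can still go to studio. Fixed point.
White's winning region = {foyer, kitchen}.

foyer, kitchen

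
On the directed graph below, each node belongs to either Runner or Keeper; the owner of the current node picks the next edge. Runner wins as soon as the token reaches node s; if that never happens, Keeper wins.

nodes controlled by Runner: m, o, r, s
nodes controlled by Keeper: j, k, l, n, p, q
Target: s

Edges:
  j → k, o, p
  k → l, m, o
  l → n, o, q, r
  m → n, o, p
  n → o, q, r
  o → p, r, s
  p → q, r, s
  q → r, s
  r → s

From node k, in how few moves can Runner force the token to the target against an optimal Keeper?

5

A0 = {s}
A1: add {o, r} — o (Runner) has o→s; r (Runner) has r→s.
A2: add {m, q} — m (Runner) has m→o; q (Keeper): all of {r, s} already in.
A3: add {n, p} — n (Keeper): all of {o, q, r} already in; p (Keeper): all of {q, r, s} already in.
A4: add {l} — l (Keeper): all of {n, o, q, r} already in.
A5: add {k} — k (Keeper): all of {l, m, o} already in.
k enters the attractor at level 5, so Runner can force the target in 5 moves from there.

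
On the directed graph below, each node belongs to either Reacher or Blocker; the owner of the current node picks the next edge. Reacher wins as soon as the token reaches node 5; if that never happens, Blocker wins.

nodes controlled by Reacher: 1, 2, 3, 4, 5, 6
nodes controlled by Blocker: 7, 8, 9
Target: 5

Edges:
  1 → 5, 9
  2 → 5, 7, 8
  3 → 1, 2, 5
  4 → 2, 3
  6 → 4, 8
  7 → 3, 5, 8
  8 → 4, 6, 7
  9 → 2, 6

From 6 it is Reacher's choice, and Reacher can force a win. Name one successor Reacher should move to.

4

A0 = {5}
A1: add {1, 2, 3} — 1 (Reacher) has 1→5; 2 (Reacher) has 2→5; 3 (Reacher) has 3→5.
A2: add {4} — 4 (Reacher) has 4→2.
A3: add {6} — 6 (Reacher) has 6→4.
A4: add {9} — 9 (Blocker): all of {2, 6} already in.
A5 = A4; e.g. 7 (Blocker) can still go to 8. Fixed point.
From 6, successor 4 is in the attractor (rank 2); the other successor 8 is not.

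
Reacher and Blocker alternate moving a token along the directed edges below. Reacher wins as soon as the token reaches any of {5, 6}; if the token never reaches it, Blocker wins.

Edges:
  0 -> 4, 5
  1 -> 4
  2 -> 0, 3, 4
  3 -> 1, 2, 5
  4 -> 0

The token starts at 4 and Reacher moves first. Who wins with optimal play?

Track states (vertex, player-to-move).
A0 = {(5,Reacher), (5,Blocker), (6,Reacher), (6,Blocker)}
A1: add {(0,Reacher), (3,Reacher)}.
A2: add {(4,Blocker)}.
A3: add {(1,Reacher), (2,Reacher)}.
A4: add {(3,Blocker)}.
A5 = A4; e.g. (0,Blocker) stays out. (4,Reacher) never enters ⇒ Blocker avoids the target.

Blocker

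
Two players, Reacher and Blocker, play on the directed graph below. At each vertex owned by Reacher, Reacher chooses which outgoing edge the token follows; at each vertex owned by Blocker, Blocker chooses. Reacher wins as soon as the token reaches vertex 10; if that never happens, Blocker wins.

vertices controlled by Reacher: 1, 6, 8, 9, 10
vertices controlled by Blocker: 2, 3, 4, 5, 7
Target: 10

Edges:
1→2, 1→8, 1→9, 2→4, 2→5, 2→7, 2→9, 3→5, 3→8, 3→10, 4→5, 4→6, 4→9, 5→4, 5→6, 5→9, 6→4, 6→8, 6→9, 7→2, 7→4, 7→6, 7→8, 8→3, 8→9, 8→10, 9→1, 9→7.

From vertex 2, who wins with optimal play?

A0 = {10}
A1: add {8} — 8 (Reacher) has 8→10.
A2: add {1, 6} — 1 (Reacher) has 1→8; 6 (Reacher) has 6→8.
A3: add {9} — 9 (Reacher) has 9→1.
A4 = A3; e.g. 2 (Blocker) can still go to 4. Fixed point.
2 never enters the attractor, so Blocker can avoid the target forever.

Blocker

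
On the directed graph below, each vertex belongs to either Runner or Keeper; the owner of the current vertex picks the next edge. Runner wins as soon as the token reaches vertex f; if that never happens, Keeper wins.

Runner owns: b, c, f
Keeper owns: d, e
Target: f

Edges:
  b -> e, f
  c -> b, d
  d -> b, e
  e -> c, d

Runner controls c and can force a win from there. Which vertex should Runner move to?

A0 = {f}
A1: add {b} — b (Runner) has b→f.
A2: add {c} — c (Runner) has c→b.
A3 = A2; e.g. d (Keeper) can still go to e. Fixed point.
From c, successor b is in the attractor (rank 1); the other successor d is not.

b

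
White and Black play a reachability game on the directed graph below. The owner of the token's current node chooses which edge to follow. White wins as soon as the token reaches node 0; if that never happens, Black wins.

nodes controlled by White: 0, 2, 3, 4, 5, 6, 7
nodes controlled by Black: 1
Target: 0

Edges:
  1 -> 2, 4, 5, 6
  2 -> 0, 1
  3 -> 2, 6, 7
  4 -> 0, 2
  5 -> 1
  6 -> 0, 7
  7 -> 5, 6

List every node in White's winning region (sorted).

A0 = {0}
A1: add {2, 4, 6} — 2 (White) has 2→0; 4 (White) has 4→0; 6 (White) has 6→0.
A2: add {3, 7} — 3 (White) has 3→2; 7 (White) has 7→6.
A3 = A2; e.g. 1 (Black) can still go to 5. Fixed point.
White's winning region = {0, 2, 3, 4, 6, 7}.

0, 2, 3, 4, 6, 7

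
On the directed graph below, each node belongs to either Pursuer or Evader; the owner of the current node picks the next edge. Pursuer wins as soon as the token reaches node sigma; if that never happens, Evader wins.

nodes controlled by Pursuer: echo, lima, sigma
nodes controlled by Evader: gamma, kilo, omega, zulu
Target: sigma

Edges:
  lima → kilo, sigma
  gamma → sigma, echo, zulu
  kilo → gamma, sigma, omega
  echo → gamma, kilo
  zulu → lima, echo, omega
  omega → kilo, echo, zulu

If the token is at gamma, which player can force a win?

Evader

A0 = {sigma}
A1: add {lima} — lima (Pursuer) has lima→sigma.
A2 = A1; e.g. gamma (Evader) can still go to echo. Fixed point.
gamma never enters the attractor, so Evader can avoid the target forever.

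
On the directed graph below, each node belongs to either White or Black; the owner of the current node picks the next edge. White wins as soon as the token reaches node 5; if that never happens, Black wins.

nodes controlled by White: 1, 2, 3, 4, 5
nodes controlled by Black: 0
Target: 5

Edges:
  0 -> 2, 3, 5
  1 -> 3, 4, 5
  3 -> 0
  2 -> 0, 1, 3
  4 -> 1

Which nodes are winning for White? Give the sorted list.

1, 2, 4, 5

A0 = {5}
A1: add {1} — 1 (White) has 1→5.
A2: add {2, 4} — 2 (White) has 2→1; 4 (White) has 4→1.
A3 = A2; e.g. 0 (Black) can still go to 3. Fixed point.
White's winning region = {1, 2, 4, 5}.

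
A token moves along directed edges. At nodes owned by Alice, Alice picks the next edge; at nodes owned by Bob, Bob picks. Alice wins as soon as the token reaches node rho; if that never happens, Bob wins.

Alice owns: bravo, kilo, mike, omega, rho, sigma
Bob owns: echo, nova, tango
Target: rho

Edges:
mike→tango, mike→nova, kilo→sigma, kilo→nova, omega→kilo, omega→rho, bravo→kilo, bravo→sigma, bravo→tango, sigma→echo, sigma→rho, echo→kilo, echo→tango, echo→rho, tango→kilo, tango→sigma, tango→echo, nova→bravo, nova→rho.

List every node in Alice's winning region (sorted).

bravo, kilo, mike, nova, omega, rho, sigma

A0 = {rho}
A1: add {omega, sigma} — omega (Alice) has omega→rho; sigma (Alice) has sigma→rho.
A2: add {bravo, kilo} — kilo (Alice) has kilo→sigma; bravo (Alice) has bravo→sigma.
A3: add {nova} — nova (Bob): all of {bravo, rho} already in.
A4: add {mike} — mike (Alice) has mike→nova.
A5 = A4; e.g. echo (Bob) can still go to tango. Fixed point.
Alice's winning region = {bravo, kilo, mike, nova, omega, rho, sigma}.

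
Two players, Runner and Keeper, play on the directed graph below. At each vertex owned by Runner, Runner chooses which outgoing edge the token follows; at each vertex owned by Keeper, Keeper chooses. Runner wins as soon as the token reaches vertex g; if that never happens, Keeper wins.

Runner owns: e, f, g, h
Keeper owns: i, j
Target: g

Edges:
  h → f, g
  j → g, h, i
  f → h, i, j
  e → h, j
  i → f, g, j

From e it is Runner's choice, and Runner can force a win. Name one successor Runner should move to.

A0 = {g}
A1: add {h} — h (Runner) has h→g.
A2: add {e, f} — e (Runner) has e→h; f (Runner) has f→h.
A3 = A2; e.g. i (Keeper) can still go to j. Fixed point.
From e, successor h is in the attractor (rank 1); the other successor j is not.

h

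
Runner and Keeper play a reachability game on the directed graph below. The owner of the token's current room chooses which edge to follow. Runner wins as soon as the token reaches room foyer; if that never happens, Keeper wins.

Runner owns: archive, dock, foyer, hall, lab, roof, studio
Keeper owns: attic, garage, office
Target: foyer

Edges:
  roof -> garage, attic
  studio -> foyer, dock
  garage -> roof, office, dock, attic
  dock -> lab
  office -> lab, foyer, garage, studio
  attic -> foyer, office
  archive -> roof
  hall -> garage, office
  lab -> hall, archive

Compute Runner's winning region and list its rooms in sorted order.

A0 = {foyer}
A1: add {studio} — studio (Runner) has studio→foyer.
A2 = A1; e.g. hall (Runner) has no edge into A1. Fixed point.
Runner's winning region = {foyer, studio}.

foyer, studio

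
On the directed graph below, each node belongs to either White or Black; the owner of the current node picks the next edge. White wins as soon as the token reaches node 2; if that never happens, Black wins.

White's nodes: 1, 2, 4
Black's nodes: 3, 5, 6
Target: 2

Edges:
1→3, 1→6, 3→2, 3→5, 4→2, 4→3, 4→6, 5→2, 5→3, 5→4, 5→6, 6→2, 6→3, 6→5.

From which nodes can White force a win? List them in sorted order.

A0 = {2}
A1: add {4} — 4 (White) has 4→2.
A2 = A1; e.g. 1 (White) has no edge into A1. Fixed point.
White's winning region = {2, 4}.

2, 4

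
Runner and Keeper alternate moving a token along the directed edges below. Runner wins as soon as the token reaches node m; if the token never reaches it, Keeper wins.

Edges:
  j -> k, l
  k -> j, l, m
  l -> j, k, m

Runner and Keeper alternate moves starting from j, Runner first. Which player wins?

Keeper

Track states (vertex, player-to-move).
A0 = {(m,Runner), (m,Keeper)}
A1: add {(k,Runner), (l,Runner)}.
A2: add {(j,Keeper)}.
A3 = A2; e.g. (j,Runner) stays out. (j,Runner) never enters ⇒ Keeper avoids the target.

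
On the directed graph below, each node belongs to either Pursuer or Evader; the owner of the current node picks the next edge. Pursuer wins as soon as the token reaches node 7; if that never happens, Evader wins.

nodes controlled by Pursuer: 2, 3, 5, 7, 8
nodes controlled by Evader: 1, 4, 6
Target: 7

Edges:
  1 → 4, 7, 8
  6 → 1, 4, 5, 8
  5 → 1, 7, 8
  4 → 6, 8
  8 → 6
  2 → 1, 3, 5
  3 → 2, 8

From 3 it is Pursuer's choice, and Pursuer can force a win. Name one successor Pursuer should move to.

2

A0 = {7}
A1: add {5} — 5 (Pursuer) has 5→7.
A2: add {2} — 2 (Pursuer) has 2→5.
A3: add {3} — 3 (Pursuer) has 3→2.
A4 = A3; e.g. 1 (Evader) can still go to 4. Fixed point.
From 3, successor 2 is in the attractor (rank 2); the other successor 8 is not.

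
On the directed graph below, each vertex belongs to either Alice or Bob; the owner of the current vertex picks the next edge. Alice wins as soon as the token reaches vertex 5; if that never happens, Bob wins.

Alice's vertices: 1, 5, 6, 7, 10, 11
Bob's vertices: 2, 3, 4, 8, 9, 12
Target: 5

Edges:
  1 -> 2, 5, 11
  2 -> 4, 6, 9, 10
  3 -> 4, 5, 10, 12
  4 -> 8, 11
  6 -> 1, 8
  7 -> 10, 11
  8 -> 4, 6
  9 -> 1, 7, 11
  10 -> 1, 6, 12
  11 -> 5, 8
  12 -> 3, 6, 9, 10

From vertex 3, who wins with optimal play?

A0 = {5}
A1: add {1, 11} — 1 (Alice) has 1→5; 11 (Alice) has 11→5.
A2: add {6, 7, 10} — 6 (Alice) has 6→1; 7 (Alice) has 7→11; 10 (Alice) has 10→1.
A3: add {9} — 9 (Bob): all of {1, 7, 11} already in.
A4 = A3; e.g. 2 (Bob) can still go to 4. Fixed point.
3 never enters the attractor, so Bob can avoid the target forever.

Bob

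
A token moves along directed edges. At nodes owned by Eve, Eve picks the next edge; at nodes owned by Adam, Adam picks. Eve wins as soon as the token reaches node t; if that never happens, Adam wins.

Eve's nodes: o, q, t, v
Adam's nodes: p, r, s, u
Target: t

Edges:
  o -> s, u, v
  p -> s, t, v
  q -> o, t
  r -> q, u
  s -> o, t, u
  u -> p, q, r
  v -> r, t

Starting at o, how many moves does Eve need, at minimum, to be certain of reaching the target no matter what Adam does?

A0 = {t}
A1: add {q, v} — q (Eve) has q→t; v (Eve) has v→t.
A2: add {o} — o (Eve) has o→v.
A3 = A2; e.g. p (Adam) can still go to s. Fixed point.
o enters the attractor at level 2, so Eve can force the target in 2 moves from there.

2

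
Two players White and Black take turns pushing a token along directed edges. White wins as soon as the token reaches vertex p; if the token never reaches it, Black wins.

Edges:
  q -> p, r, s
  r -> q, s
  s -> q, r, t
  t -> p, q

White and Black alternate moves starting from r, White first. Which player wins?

Track states (vertex, player-to-move).
A0 = {(p,White), (p,Black)}
A1: add {(q,White), (t,White)}.
A2: add {(t,Black)}.
A3: add {(s,White)}.
A4: add {(r,Black)}.
A5 = A4; e.g. (q,Black) stays out. (r,White) never enters ⇒ Black avoids the target.

Black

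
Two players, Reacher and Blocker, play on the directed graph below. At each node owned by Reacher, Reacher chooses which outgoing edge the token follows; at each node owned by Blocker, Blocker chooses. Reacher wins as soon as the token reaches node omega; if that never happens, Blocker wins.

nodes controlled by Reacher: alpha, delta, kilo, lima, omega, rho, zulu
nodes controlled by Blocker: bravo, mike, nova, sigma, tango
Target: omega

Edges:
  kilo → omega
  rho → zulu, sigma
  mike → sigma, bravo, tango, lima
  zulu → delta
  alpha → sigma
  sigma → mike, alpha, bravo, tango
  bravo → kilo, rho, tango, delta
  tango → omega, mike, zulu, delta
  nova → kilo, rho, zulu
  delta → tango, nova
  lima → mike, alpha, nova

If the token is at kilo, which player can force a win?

A0 = {omega}
A1: add {kilo} — kilo (Reacher) has kilo→omega.
A2 = A1; e.g. rho (Reacher) has no edge into A1. Fixed point.
kilo ∈ A1, so Reacher can force the target.

Reacher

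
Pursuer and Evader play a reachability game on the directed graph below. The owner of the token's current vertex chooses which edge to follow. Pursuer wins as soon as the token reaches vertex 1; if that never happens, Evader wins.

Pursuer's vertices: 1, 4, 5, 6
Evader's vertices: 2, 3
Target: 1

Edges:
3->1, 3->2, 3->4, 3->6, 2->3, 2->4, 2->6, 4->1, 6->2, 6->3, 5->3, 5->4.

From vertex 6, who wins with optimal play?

A0 = {1}
A1: add {4} — 4 (Pursuer) has 4→1.
A2: add {5} — 5 (Pursuer) has 5→4.
A3 = A2; e.g. 2 (Evader) can still go to 3. Fixed point.
6 never enters the attractor, so Evader can avoid the target forever.

Evader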